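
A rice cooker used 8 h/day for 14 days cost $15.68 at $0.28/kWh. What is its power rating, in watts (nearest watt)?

Energy = $15.68 ÷ $0.28/kWh = 56 kWh
Runtime = 8 h/day × 14 days = 112 h
Power = 56 kWh ÷ 112 h = 0.5 kW = 500 W

500 W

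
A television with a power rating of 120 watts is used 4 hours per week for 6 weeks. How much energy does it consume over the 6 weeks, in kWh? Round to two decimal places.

2.88 kWh

Runtime = 4 h/week × 6 weeks = 24 h
Energy = 0.12 kW × 24 h = 2.88 kWh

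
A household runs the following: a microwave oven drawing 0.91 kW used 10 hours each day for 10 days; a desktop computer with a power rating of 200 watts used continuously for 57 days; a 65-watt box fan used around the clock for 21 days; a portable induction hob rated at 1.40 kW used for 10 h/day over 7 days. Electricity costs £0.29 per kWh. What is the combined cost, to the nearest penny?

£143.65

microwave oven: Runtime = 10 h/day × 10 days = 100 h
microwave oven: 0.91 kW × 100 h = 91 kWh
desktop computer: Runtime = 24 h × 57 = 1368 h
desktop computer: 0.2 kW × 1368 h = 273.6 kWh
box fan: Runtime = 24 h × 21 = 504 h
box fan: 0.065 kW × 504 h = 32.76 kWh
portable induction hob: Runtime = 10 h/day × 7 days = 70 h
portable induction hob: 1.4 kW × 70 h = 98 kWh
Total energy = 495.36 kWh
Cost = 495.36 × £0.29 = £143.65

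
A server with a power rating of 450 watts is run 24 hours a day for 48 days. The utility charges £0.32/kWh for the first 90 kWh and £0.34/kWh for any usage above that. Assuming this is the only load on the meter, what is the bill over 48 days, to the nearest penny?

£174.46

Runtime = 24 h × 48 = 1152 h
Energy = 0.45 kW × 1152 h = 518.4 kWh
Tier 1 (0–90 kWh): 90 × £0.32 = £28.8
Above 90 kWh: 428.4 × £0.34 = £145.656
Bill = £174.46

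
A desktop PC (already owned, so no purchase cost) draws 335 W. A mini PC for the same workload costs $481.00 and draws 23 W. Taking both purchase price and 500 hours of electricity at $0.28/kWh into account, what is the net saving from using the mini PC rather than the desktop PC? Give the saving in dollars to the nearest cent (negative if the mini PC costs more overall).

desktop PC: $0.00 + (335/1000) kW × 500 h × $0.28 = $0.00 + $46.9 = $46.9
mini PC: $481.00 + (23/1000) kW × 500 h × $0.28 = $481.00 + $3.22 = $484.22
Saving = $46.9 − $484.22 = −$437.32

-$437.32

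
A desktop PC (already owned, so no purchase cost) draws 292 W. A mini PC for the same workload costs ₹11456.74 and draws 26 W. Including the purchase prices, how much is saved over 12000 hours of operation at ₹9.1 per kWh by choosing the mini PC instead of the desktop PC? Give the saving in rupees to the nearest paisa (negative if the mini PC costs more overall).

₹17590.46

desktop PC: ₹0.00 + (292/1000) kW × 12000 h × ₹9.1 = ₹0.00 + ₹31886.4 = ₹31886.4
mini PC: ₹11456.74 + (26/1000) kW × 12000 h × ₹9.1 = ₹11456.74 + ₹2839.2 = ₹14295.94
Saving = ₹31886.4 − ₹14295.94 = ₹17590.46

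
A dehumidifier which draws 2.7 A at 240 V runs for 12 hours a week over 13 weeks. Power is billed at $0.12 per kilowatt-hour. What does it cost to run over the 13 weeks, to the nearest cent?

$12.13

Power = 2.7 A × 240 V = 648 W = 0.648 kW
Runtime = 12 h/week × 13 weeks = 156 h
Energy = 0.648 kW × 156 h = 101.088 kWh
Cost = 101.088 kWh × $0.12/kWh = $12.13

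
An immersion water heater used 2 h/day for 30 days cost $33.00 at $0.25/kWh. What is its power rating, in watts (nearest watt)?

Energy = $33.00 ÷ $0.25/kWh = 132 kWh
Runtime = 2 h/day × 30 days = 60 h
Power = 132 kWh ÷ 60 h = 2.2 kW = 2200 W

2200 W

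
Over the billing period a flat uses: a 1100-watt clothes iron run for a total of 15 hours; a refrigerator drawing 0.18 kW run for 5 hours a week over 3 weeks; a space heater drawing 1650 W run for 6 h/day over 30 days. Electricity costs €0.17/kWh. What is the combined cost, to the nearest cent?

clothes iron: 1.1 kW × 15 h = 16.5 kWh
refrigerator: Runtime = 5 h/week × 3 weeks = 15 h
refrigerator: 0.18 kW × 15 h = 2.7 kWh
space heater: Runtime = 6 h/day × 30 days = 180 h
space heater: 1.65 kW × 180 h = 297 kWh
Total energy = 316.2 kWh
Cost = 316.2 × €0.17 = €53.75

€53.75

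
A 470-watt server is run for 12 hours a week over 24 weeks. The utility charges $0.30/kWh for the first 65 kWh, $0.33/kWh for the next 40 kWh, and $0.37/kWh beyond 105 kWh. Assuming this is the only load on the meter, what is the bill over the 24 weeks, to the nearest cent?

Runtime = 12 h/week × 24 weeks = 288 h
Energy = 0.47 kW × 288 h = 135.36 kWh
Tier 1 (0–65 kWh): 65 × $0.30 = $19.5
Tier 2 (65–105 kWh): 40 × $0.33 = $13.2
Above 105 kWh: 30.36 × $0.37 = $11.2332
Bill = $43.93

$43.93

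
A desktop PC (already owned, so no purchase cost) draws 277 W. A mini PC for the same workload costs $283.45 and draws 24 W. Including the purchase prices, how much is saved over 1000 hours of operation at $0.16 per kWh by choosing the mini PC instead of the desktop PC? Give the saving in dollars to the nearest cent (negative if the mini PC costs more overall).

-$242.97

desktop PC: $0.00 + (277/1000) kW × 1000 h × $0.16 = $0.00 + $44.32 = $44.32
mini PC: $283.45 + (24/1000) kW × 1000 h × $0.16 = $283.45 + $3.84 = $287.29
Saving = $44.32 − $287.29 = −$242.97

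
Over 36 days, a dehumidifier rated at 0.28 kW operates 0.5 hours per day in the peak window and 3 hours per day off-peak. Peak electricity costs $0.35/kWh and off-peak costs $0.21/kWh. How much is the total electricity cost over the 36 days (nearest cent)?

$8.11

Peak energy = 0.28 kW × 0.5 h × 36 = 5.04 kWh
Off-peak energy = 0.28 kW × 3 h × 36 = 30.24 kWh
Cost = 5.04 × $0.35 + 30.24 × $0.21 = $1.764 + $6.3504 = $8.11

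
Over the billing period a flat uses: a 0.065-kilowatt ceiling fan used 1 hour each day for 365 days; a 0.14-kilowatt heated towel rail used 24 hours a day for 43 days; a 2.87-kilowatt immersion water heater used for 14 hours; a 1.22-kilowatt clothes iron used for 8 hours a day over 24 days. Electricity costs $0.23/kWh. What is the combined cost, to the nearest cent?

$101.80

ceiling fan: Runtime = 1 h/day × 365 days = 365 h
ceiling fan: 0.065 kW × 365 h = 23.725 kWh
heated towel rail: Runtime = 24 h × 43 = 1032 h
heated towel rail: 0.14 kW × 1032 h = 144.48 kWh
immersion water heater: 2.87 kW × 14 h = 40.18 kWh
clothes iron: Runtime = 8 h/day × 24 days = 192 h
clothes iron: 1.22 kW × 192 h = 234.24 kWh
Total energy = 442.625 kWh
Cost = 442.625 × $0.23 = $101.80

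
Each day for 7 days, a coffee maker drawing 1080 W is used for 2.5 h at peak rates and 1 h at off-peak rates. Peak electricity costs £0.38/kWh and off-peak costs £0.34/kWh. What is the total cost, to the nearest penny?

Peak energy = 1.08 kW × 2.5 h × 7 = 18.9 kWh
Off-peak energy = 1.08 kW × 1 h × 7 = 7.56 kWh
Cost = 18.9 × £0.38 + 7.56 × £0.34 = £7.182 + £2.5704 = £9.75

£9.75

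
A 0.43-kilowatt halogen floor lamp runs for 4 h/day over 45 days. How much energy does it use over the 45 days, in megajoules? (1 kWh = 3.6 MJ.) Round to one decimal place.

Runtime = 4 h/day × 45 days = 180 h
Energy = 0.43 kW × 180 h = 77.4 kWh
= 77.4 × 3.6 MJ = 278.6 MJ

278.6 MJ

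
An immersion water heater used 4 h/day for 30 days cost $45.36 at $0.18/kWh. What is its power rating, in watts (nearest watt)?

2100 W

Energy = $45.36 ÷ $0.18/kWh = 252 kWh
Runtime = 4 h/day × 30 days = 120 h
Power = 252 kWh ÷ 120 h = 2.1 kW = 2100 W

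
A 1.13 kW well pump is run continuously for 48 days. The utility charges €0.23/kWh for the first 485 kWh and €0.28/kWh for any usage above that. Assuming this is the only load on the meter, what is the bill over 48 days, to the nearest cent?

€340.24

Runtime = 24 h × 48 = 1152 h
Energy = 1.13 kW × 1152 h = 1301.76 kWh
Tier 1 (0–485 kWh): 485 × €0.23 = €111.55
Above 485 kWh: 816.76 × €0.28 = €228.6928
Bill = €340.24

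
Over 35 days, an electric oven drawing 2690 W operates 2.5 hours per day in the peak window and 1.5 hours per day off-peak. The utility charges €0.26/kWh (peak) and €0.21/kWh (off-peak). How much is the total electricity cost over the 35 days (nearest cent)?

€90.85

Peak energy = 2.69 kW × 2.5 h × 35 = 235.375 kWh
Off-peak energy = 2.69 kW × 1.5 h × 35 = 141.225 kWh
Cost = 235.375 × €0.26 + 141.225 × €0.21 = €61.1975 + €29.65725 = €90.85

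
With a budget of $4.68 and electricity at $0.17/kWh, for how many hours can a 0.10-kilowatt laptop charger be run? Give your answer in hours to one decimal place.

275.3 h

Energy available = $4.68 ÷ $0.17/kWh = 27.5294 kWh
Hours = 27.5294 kWh ÷ 0.1 kW = 275.3 h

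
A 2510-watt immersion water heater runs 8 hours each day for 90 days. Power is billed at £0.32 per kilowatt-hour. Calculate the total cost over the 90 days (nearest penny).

Runtime = 8 h/day × 90 days = 720 h
Energy = 2.51 kW × 720 h = 1807.2 kWh
Cost = 1807.2 kWh × £0.32/kWh = £578.30

£578.30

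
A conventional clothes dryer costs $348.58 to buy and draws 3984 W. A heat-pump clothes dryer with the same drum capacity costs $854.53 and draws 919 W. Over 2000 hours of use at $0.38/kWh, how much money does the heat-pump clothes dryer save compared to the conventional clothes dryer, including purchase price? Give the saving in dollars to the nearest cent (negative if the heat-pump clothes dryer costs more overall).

conventional clothes dryer: $348.58 + (3984/1000) kW × 2000 h × $0.38 = $348.58 + $3027.84 = $3376.42
heat-pump clothes dryer: $854.53 + (919/1000) kW × 2000 h × $0.38 = $854.53 + $698.44 = $1552.97
Saving = $3376.42 − $1552.97 = $1823.45

$1823.45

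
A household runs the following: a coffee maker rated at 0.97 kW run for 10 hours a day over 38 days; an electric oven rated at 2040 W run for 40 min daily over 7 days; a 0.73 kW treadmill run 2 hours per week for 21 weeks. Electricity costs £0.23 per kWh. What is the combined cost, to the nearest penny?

coffee maker: Runtime = 10 h/day × 38 days = 380 h
coffee maker: 0.97 kW × 380 h = 368.6 kWh
electric oven: Runtime = 40 min × 7 = 280 min = 4.666666… h
electric oven: 2.04 kW × 4.666666… h = 9.52 kWh
treadmill: Runtime = 2 h/week × 21 weeks = 42 h
treadmill: 0.73 kW × 42 h = 30.66 kWh
Total energy = 408.78 kWh
Cost = 408.78 × £0.23 = £94.02

£94.02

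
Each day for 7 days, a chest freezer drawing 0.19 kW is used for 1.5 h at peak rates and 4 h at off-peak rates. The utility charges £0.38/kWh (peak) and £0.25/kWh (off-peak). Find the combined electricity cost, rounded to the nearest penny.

Peak energy = 0.19 kW × 1.5 h × 7 = 1.995 kWh
Off-peak energy = 0.19 kW × 4 h × 7 = 5.32 kWh
Cost = 1.995 × £0.38 + 5.32 × £0.25 = £0.7581 + £1.33 = £2.09

£2.09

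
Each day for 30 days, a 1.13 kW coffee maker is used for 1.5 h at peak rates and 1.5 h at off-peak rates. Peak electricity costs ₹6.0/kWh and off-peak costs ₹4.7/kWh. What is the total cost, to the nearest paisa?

₹544.10

Peak energy = 1.13 kW × 1.5 h × 30 = 50.85 kWh
Off-peak energy = 1.13 kW × 1.5 h × 30 = 50.85 kWh
Cost = 50.85 × ₹6.0 + 50.85 × ₹4.7 = ₹305.1 + ₹238.995 = ₹544.10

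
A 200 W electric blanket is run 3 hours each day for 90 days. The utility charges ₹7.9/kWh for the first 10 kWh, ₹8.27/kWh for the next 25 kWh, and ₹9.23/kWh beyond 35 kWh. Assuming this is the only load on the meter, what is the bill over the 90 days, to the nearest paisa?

Runtime = 3 h/day × 90 days = 270 h
Energy = 0.2 kW × 270 h = 54 kWh
Tier 1 (0–10 kWh): 10 × ₹7.9 = ₹79
Tier 2 (10–35 kWh): 25 × ₹8.27 = ₹206.75
Above 35 kWh: 19 × ₹9.23 = ₹175.37
Bill = ₹461.12

₹461.12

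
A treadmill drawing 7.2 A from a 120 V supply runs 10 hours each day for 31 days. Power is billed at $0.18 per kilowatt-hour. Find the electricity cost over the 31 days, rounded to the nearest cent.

$48.21

Power = 7.2 A × 120 V = 864 W = 0.864 kW
Runtime = 10 h/day × 31 days = 310 h
Energy = 0.864 kW × 310 h = 267.84 kWh
Cost = 267.84 kWh × $0.18/kWh = $48.21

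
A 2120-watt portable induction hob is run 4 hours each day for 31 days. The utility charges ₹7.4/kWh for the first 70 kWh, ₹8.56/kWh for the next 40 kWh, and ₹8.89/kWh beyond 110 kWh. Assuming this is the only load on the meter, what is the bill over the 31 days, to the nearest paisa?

₹2219.50

Runtime = 4 h/day × 31 days = 124 h
Energy = 2.12 kW × 124 h = 262.88 kWh
Tier 1 (0–70 kWh): 70 × ₹7.4 = ₹518
Tier 2 (70–110 kWh): 40 × ₹8.56 = ₹342.4
Above 110 kWh: 152.88 × ₹8.89 = ₹1359.1032
Bill = ₹2219.50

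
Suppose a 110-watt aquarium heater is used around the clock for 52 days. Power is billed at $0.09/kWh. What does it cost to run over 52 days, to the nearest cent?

Runtime = 24 h × 52 = 1248 h
Energy = 0.11 kW × 1248 h = 137.28 kWh
Cost = 137.28 kWh × $0.09/kWh = $12.36

$12.36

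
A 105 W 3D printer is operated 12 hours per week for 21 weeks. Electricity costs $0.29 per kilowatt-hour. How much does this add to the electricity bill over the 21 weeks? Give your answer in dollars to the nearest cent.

$7.67

Runtime = 12 h/week × 21 weeks = 252 h
Energy = 0.105 kW × 252 h = 26.46 kWh
Cost = 26.46 kWh × $0.29/kWh = $7.67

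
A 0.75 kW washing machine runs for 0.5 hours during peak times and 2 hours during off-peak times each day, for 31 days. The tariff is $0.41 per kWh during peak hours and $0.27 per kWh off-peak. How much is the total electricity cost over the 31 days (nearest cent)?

$17.32

Peak energy = 0.75 kW × 0.5 h × 31 = 11.625 kWh
Off-peak energy = 0.75 kW × 2 h × 31 = 46.5 kWh
Cost = 11.625 × $0.41 + 46.5 × $0.27 = $4.76625 + $12.555 = $17.32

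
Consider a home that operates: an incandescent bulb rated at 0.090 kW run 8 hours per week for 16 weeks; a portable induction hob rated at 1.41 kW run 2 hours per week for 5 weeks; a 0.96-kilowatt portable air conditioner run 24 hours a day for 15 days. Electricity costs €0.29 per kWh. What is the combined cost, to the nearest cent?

€107.65

incandescent bulb: Runtime = 8 h/week × 16 weeks = 128 h
incandescent bulb: 0.09 kW × 128 h = 11.52 kWh
portable induction hob: Runtime = 2 h/week × 5 weeks = 10 h
portable induction hob: 1.41 kW × 10 h = 14.1 kWh
portable air conditioner: Runtime = 24 h × 15 = 360 h
portable air conditioner: 0.96 kW × 360 h = 345.6 kWh
Total energy = 371.22 kWh
Cost = 371.22 × €0.29 = €107.65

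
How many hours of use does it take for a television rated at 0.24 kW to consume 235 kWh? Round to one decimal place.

979.2 h

Hours = 235 kWh ÷ 0.24 kW = 979.2 h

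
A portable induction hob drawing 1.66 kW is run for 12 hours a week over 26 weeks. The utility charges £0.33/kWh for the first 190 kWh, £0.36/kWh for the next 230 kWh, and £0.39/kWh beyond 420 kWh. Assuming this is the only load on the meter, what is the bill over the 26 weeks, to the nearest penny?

Runtime = 12 h/week × 26 weeks = 312 h
Energy = 1.66 kW × 312 h = 517.92 kWh
Tier 1 (0–190 kWh): 190 × £0.33 = £62.7
Tier 2 (190–420 kWh): 230 × £0.36 = £82.8
Above 420 kWh: 97.92 × £0.39 = £38.1888
Bill = £183.69

£183.69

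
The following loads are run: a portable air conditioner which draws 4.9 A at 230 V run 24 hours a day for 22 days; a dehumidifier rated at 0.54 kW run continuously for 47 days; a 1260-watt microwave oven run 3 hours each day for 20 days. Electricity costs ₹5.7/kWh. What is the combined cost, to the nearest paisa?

₹7294.72

portable air conditioner: Power = 4.9 A × 230 V = 1127 W = 1.127 kW
portable air conditioner: Runtime = 24 h × 22 = 528 h
portable air conditioner: 1.127 kW × 528 h = 595.056 kWh
dehumidifier: Runtime = 24 h × 47 = 1128 h
dehumidifier: 0.54 kW × 1128 h = 609.12 kWh
microwave oven: Runtime = 3 h/day × 20 days = 60 h
microwave oven: 1.26 kW × 60 h = 75.6 kWh
Total energy = 1279.776 kWh
Cost = 1279.776 × ₹5.7 = ₹7294.72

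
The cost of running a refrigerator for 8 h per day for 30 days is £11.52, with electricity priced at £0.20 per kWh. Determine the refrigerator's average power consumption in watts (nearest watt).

Energy = £11.52 ÷ £0.20/kWh = 57.6 kWh
Runtime = 8 h/day × 30 days = 240 h
Power = 57.6 kWh ÷ 240 h = 0.24 kW = 240 W

240 W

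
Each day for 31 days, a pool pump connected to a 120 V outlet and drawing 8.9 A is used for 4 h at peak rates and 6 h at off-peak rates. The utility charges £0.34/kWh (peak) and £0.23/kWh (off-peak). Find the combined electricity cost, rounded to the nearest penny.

Power = 8.9 A × 120 V = 1068 W = 1.068 kW
Peak energy = 1.068 kW × 4 h × 31 = 132.432 kWh
Off-peak energy = 1.068 kW × 6 h × 31 = 198.648 kWh
Cost = 132.432 × £0.34 + 198.648 × £0.23 = £45.02688 + £45.68904 = £90.72

£90.72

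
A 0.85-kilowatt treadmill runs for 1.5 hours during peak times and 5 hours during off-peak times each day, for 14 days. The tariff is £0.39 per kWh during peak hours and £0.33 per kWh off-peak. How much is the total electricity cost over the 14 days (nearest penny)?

Peak energy = 0.85 kW × 1.5 h × 14 = 17.85 kWh
Off-peak energy = 0.85 kW × 5 h × 14 = 59.5 kWh
Cost = 17.85 × £0.39 + 59.5 × £0.33 = £6.9615 + £19.635 = £26.60

£26.60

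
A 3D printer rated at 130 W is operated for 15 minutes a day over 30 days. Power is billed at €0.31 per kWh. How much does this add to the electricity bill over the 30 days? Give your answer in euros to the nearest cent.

€0.30

Runtime = 15 min × 30 = 450 min = 7.5 h
Energy = 0.13 kW × 7.5 h = 0.975 kWh
Cost = 0.975 kWh × €0.31/kWh = €0.30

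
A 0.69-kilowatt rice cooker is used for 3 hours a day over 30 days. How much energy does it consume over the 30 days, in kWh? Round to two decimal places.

62.10 kWh

Runtime = 3 h/day × 30 days = 90 h
Energy = 0.69 kW × 90 h = 62.1 kWh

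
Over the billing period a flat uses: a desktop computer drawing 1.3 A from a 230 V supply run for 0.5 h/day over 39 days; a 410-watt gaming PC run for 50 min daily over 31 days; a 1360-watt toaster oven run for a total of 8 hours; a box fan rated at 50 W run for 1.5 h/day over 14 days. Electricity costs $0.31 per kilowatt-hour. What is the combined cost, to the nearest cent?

$8.79

desktop computer: Power = 1.3 A × 230 V = 299 W = 0.299 kW
desktop computer: Runtime = 0.5 h/day × 39 days = 19.5 h
desktop computer: 0.299 kW × 19.5 h = 5.8305 kWh
gaming PC: Runtime = 50 min × 31 = 1550 min = 25.833333… h
gaming PC: 0.41 kW × 25.833333… h = 10.591666… kWh
toaster oven: 1.36 kW × 8 h = 10.88 kWh
box fan: Runtime = 1.5 h/day × 14 days = 21 h
box fan: 0.05 kW × 21 h = 1.05 kWh
Total energy = 28.352166… kWh
Cost = 28.352166… × $0.31 = $8.79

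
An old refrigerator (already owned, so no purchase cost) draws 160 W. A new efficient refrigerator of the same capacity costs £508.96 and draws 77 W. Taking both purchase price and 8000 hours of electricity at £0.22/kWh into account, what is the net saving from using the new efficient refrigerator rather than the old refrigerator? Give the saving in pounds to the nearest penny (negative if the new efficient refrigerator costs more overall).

old refrigerator: £0.00 + (160/1000) kW × 8000 h × £0.22 = £0.00 + £281.6 = £281.6
new efficient refrigerator: £508.96 + (77/1000) kW × 8000 h × £0.22 = £508.96 + £135.52 = £644.48
Saving = £281.6 − £644.48 = −£362.88

-£362.88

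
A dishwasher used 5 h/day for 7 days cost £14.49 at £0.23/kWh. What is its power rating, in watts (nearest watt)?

Energy = £14.49 ÷ £0.23/kWh = 63 kWh
Runtime = 5 h/day × 7 days = 35 h
Power = 63 kWh ÷ 35 h = 1.8 kW = 1800 W

1800 W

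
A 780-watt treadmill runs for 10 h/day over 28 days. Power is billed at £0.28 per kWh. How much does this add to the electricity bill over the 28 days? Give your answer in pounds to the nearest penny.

Runtime = 10 h/day × 28 days = 280 h
Energy = 0.78 kW × 280 h = 218.4 kWh
Cost = 218.4 kWh × £0.28/kWh = £61.15

£61.15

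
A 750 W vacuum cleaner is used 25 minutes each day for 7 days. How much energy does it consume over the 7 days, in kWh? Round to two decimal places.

Runtime = 25 min × 7 = 175 min = 2.916666… h
Energy = 0.75 kW × 2.916666… h = 2.1875 kWh ≈ 2.19 kWh

2.19 kWh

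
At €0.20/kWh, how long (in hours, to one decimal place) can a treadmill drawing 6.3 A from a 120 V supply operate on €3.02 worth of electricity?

Power = 6.3 A × 120 V = 756 W = 0.756 kW
Energy available = €3.02 ÷ €0.20/kWh = 15.1 kWh
Hours = 15.1 kWh ÷ 0.756 kW = 20.0 h

20.0 h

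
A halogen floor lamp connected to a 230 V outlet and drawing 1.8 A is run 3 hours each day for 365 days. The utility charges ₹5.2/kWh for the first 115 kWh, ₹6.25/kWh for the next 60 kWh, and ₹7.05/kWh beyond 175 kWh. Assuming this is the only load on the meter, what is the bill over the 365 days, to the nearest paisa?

Power = 1.8 A × 230 V = 414 W = 0.414 kW
Runtime = 3 h/day × 365 days = 1095 h
Energy = 0.414 kW × 1095 h = 453.33 kWh
Tier 1 (0–115 kWh): 115 × ₹5.2 = ₹598
Tier 2 (115–175 kWh): 60 × ₹6.25 = ₹375
Above 175 kWh: 278.33 × ₹7.05 = ₹1962.2265
Bill = ₹2935.23

₹2935.23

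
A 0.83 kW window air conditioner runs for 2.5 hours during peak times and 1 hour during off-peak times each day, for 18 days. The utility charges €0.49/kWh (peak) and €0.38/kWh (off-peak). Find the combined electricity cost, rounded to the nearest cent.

Peak energy = 0.83 kW × 2.5 h × 18 = 37.35 kWh
Off-peak energy = 0.83 kW × 1 h × 18 = 14.94 kWh
Cost = 37.35 × €0.49 + 14.94 × €0.38 = €18.3015 + €5.6772 = €23.98

€23.98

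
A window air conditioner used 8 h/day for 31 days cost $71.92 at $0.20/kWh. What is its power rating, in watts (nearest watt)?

Energy = $71.92 ÷ $0.20/kWh = 359.6 kWh
Runtime = 8 h/day × 31 days = 248 h
Power = 359.6 kWh ÷ 248 h = 1.45 kW = 1450 W

1450 W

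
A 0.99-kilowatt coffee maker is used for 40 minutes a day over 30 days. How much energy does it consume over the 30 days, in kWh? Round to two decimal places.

19.80 kWh

Runtime = 40 min × 30 = 1200 min = 20 h
Energy = 0.99 kW × 20 h = 19.8 kWh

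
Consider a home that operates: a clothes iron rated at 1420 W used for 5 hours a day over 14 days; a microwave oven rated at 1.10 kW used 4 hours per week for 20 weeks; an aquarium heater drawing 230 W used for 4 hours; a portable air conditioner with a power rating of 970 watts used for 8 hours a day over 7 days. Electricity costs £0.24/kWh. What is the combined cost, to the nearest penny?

£58.23

clothes iron: Runtime = 5 h/day × 14 days = 70 h
clothes iron: 1.42 kW × 70 h = 99.4 kWh
microwave oven: Runtime = 4 h/week × 20 weeks = 80 h
microwave oven: 1.1 kW × 80 h = 88 kWh
aquarium heater: 0.23 kW × 4 h = 0.92 kWh
portable air conditioner: Runtime = 8 h/day × 7 days = 56 h
portable air conditioner: 0.97 kW × 56 h = 54.32 kWh
Total energy = 242.64 kWh
Cost = 242.64 × £0.24 = £58.23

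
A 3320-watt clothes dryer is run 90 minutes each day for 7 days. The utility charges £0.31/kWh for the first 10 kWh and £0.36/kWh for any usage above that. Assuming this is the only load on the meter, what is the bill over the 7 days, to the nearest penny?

Runtime = 90 min × 7 = 630 min = 10.5 h
Energy = 3.32 kW × 10.5 h = 34.86 kWh
Tier 1 (0–10 kWh): 10 × £0.31 = £3.1
Above 10 kWh: 24.86 × £0.36 = £8.9496
Bill = £12.05

£12.05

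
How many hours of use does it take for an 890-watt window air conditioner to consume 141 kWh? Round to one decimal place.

Hours = 141 kWh ÷ 0.89 kW = 158.4 h

158.4 h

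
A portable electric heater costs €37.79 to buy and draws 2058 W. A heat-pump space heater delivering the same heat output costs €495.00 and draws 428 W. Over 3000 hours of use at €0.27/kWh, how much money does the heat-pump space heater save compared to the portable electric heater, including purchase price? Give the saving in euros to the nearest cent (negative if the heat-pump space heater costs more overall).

portable electric heater: €37.79 + (2058/1000) kW × 3000 h × €0.27 = €37.79 + €1666.98 = €1704.77
heat-pump space heater: €495.00 + (428/1000) kW × 3000 h × €0.27 = €495.00 + €346.68 = €841.68
Saving = €1704.77 − €841.68 = €863.09

€863.09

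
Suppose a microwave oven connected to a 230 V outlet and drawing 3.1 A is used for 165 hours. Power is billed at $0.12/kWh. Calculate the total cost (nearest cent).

$14.12

Power = 3.1 A × 230 V = 713 W = 0.713 kW
Energy = 0.713 kW × 165 h = 117.645 kWh
Cost = 117.645 kWh × $0.12/kWh = $14.12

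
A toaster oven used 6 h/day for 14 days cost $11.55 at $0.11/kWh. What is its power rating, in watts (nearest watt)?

1250 W

Energy = $11.55 ÷ $0.11/kWh = 105 kWh
Runtime = 6 h/day × 14 days = 84 h
Power = 105 kWh ÷ 84 h = 1.25 kW = 1250 W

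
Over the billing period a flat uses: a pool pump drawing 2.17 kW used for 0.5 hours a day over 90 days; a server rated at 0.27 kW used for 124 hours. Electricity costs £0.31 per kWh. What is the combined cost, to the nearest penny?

pool pump: Runtime = 0.5 h/day × 90 days = 45 h
pool pump: 2.17 kW × 45 h = 97.65 kWh
server: 0.27 kW × 124 h = 33.48 kWh
Total energy = 131.13 kWh
Cost = 131.13 × £0.31 = £40.65

£40.65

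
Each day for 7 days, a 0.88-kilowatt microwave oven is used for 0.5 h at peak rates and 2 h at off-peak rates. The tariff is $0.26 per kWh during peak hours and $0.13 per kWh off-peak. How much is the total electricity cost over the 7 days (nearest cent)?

$2.40

Peak energy = 0.88 kW × 0.5 h × 7 = 3.08 kWh
Off-peak energy = 0.88 kW × 2 h × 7 = 12.32 kWh
Cost = 3.08 × $0.26 + 12.32 × $0.13 = $0.8008 + $1.6016 = $2.40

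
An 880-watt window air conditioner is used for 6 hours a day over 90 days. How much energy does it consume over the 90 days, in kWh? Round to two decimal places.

475.20 kWh

Runtime = 6 h/day × 90 days = 540 h
Energy = 0.88 kW × 540 h = 475.2 kWh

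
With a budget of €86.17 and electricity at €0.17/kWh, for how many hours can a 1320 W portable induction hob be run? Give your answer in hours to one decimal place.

384.0 h

Energy available = €86.17 ÷ €0.17/kWh = 506.8824 kWh
Hours = 506.8824 kWh ÷ 1.32 kW = 384.0 h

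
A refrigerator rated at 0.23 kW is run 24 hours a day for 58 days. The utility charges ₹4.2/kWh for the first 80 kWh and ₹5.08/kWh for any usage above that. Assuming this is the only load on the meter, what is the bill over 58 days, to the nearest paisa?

₹1556.01

Runtime = 24 h × 58 = 1392 h
Energy = 0.23 kW × 1392 h = 320.16 kWh
Tier 1 (0–80 kWh): 80 × ₹4.2 = ₹336
Above 80 kWh: 240.16 × ₹5.08 = ₹1220.0128
Bill = ₹1556.01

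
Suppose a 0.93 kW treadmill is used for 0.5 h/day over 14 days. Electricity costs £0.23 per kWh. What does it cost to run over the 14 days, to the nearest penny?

£1.50

Runtime = 0.5 h/day × 14 days = 7 h
Energy = 0.93 kW × 7 h = 6.51 kWh
Cost = 6.51 kWh × £0.23/kWh = £1.50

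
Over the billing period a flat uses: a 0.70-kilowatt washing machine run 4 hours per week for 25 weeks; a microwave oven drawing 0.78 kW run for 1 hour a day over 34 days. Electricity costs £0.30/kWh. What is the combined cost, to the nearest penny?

washing machine: Runtime = 4 h/week × 25 weeks = 100 h
washing machine: 0.7 kW × 100 h = 70 kWh
microwave oven: Runtime = 1 h/day × 34 days = 34 h
microwave oven: 0.78 kW × 34 h = 26.52 kWh
Total energy = 96.52 kWh
Cost = 96.52 × £0.30 = £28.96

£28.96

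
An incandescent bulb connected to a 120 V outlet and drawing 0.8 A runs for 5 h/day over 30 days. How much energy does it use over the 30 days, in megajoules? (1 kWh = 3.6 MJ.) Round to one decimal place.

51.8 MJ

Power = 0.8 A × 120 V = 96 W = 0.096 kW
Runtime = 5 h/day × 30 days = 150 h
Energy = 0.096 kW × 150 h = 14.4 kWh
= 14.4 × 3.6 MJ = 51.8 MJ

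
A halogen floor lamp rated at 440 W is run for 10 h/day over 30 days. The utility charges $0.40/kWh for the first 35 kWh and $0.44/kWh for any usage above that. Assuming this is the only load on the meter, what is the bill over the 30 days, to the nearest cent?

Runtime = 10 h/day × 30 days = 300 h
Energy = 0.44 kW × 300 h = 132 kWh
Tier 1 (0–35 kWh): 35 × $0.40 = $14
Above 35 kWh: 97 × $0.44 = $42.68
Bill = $56.68

$56.68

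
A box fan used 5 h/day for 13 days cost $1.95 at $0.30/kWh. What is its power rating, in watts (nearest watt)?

Energy = $1.95 ÷ $0.30/kWh = 6.5 kWh
Runtime = 5 h/day × 13 days = 65 h
Power = 6.5 kWh ÷ 65 h = 0.1 kW = 100 W

100 W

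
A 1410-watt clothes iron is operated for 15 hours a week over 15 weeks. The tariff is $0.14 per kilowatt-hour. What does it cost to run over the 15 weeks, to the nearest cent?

$44.42

Runtime = 15 h/week × 15 weeks = 225 h
Energy = 1.41 kW × 225 h = 317.25 kWh
Cost = 317.25 kWh × $0.14/kWh = $44.42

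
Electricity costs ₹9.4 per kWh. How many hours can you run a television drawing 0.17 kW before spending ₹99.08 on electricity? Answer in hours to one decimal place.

62.0 h

Energy available = ₹99.08 ÷ ₹9.4/kWh = 10.5404 kWh
Hours = 10.5404 kWh ÷ 0.17 kW = 62.0 h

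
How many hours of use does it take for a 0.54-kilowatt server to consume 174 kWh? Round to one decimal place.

322.2 h

Hours = 174 kWh ÷ 0.54 kW = 322.2 h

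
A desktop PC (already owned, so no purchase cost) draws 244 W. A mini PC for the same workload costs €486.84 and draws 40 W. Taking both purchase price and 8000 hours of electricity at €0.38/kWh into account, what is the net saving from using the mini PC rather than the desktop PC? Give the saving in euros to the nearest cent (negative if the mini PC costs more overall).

desktop PC: €0.00 + (244/1000) kW × 8000 h × €0.38 = €0.00 + €741.76 = €741.76
mini PC: €486.84 + (40/1000) kW × 8000 h × €0.38 = €486.84 + €121.6 = €608.44
Saving = €741.76 − €608.44 = €133.32

€133.32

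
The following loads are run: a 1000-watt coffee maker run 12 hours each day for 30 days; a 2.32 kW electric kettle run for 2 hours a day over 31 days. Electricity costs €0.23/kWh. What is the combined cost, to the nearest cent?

€115.88

coffee maker: Runtime = 12 h/day × 30 days = 360 h
coffee maker: 1 kW × 360 h = 360 kWh
electric kettle: Runtime = 2 h/day × 31 days = 62 h
electric kettle: 2.32 kW × 62 h = 143.84 kWh
Total energy = 503.84 kWh
Cost = 503.84 × €0.23 = €115.88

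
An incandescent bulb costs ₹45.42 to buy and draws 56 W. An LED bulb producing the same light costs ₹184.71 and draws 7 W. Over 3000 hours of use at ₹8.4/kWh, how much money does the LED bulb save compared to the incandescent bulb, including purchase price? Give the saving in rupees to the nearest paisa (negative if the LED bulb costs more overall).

₹1095.51

incandescent bulb: ₹45.42 + (56/1000) kW × 3000 h × ₹8.4 = ₹45.42 + ₹1411.2 = ₹1456.62
LED bulb: ₹184.71 + (7/1000) kW × 3000 h × ₹8.4 = ₹184.71 + ₹176.4 = ₹361.11
Saving = ₹1456.62 − ₹361.11 = ₹1095.51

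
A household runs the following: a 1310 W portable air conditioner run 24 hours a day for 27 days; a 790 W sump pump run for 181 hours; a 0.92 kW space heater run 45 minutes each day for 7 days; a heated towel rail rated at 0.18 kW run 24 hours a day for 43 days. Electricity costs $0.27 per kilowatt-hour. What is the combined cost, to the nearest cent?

$319.26

portable air conditioner: Runtime = 24 h × 27 = 648 h
portable air conditioner: 1.31 kW × 648 h = 848.88 kWh
sump pump: 0.79 kW × 181 h = 142.99 kWh
space heater: Runtime = 45 min × 7 = 315 min = 5.25 h
space heater: 0.92 kW × 5.25 h = 4.83 kWh
heated towel rail: Runtime = 24 h × 43 = 1032 h
heated towel rail: 0.18 kW × 1032 h = 185.76 kWh
Total energy = 1182.46 kWh
Cost = 1182.46 × $0.27 = $319.26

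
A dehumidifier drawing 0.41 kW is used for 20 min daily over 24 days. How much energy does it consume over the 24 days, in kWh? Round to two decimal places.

3.28 kWh

Runtime = 20 min × 24 = 480 min = 8 h
Energy = 0.41 kW × 8 h = 3.28 kWh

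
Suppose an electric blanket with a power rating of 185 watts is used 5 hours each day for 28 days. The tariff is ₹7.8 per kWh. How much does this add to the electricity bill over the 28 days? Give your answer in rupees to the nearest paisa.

₹202.02

Runtime = 5 h/day × 28 days = 140 h
Energy = 0.185 kW × 140 h = 25.9 kWh
Cost = 25.9 kWh × ₹7.8/kWh = ₹202.02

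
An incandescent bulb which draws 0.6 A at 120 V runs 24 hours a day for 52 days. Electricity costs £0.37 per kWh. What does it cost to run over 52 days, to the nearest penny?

Power = 0.6 A × 120 V = 72 W = 0.072 kW
Runtime = 24 h × 52 = 1248 h
Energy = 0.072 kW × 1248 h = 89.856 kWh
Cost = 89.856 kWh × £0.37/kWh = £33.25

£33.25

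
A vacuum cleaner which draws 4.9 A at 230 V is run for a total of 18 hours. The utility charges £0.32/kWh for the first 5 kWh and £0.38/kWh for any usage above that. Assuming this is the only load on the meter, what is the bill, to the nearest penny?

£7.41

Power = 4.9 A × 230 V = 1127 W = 1.127 kW
Energy = 1.127 kW × 18 h = 20.286 kWh
Tier 1 (0–5 kWh): 5 × £0.32 = £1.6
Above 5 kWh: 15.286 × £0.38 = £5.80868
Bill = £7.41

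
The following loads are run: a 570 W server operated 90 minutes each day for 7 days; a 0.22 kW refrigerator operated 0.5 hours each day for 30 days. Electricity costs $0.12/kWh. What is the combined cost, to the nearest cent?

$1.11

server: Runtime = 90 min × 7 = 630 min = 10.5 h
server: 0.57 kW × 10.5 h = 5.985 kWh
refrigerator: Runtime = 0.5 h/day × 30 days = 15 h
refrigerator: 0.22 kW × 15 h = 3.3 kWh
Total energy = 9.285 kWh
Cost = 9.285 × $0.12 = $1.11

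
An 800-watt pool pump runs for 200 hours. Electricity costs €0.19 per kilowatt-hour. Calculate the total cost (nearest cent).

Energy = 0.8 kW × 200 h = 160 kWh
Cost = 160 kWh × €0.19/kWh = €30.40

€30.40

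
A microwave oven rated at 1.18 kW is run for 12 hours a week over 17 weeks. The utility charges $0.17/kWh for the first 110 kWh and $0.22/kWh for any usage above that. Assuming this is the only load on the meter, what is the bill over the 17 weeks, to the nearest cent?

$47.46

Runtime = 12 h/week × 17 weeks = 204 h
Energy = 1.18 kW × 204 h = 240.72 kWh
Tier 1 (0–110 kWh): 110 × $0.17 = $18.7
Above 110 kWh: 130.72 × $0.22 = $28.7584
Bill = $47.46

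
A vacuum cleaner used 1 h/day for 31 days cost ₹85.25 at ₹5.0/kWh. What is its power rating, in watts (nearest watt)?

550 W

Energy = ₹85.25 ÷ ₹5.0/kWh = 17.05 kWh
Runtime = 1 h/day × 31 days = 31 h
Power = 17.05 kWh ÷ 31 h = 0.55 kW = 550 W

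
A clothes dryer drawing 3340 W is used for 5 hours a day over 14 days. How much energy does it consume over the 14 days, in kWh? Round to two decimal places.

Runtime = 5 h/day × 14 days = 70 h
Energy = 3.34 kW × 70 h = 233.8 kWh

233.80 kWh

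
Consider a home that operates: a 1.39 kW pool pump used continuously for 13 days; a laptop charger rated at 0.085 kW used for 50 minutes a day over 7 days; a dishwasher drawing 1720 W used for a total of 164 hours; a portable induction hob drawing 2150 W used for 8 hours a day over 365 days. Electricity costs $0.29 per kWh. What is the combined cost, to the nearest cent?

$2028.33

pool pump: Runtime = 24 h × 13 = 312 h
pool pump: 1.39 kW × 312 h = 433.68 kWh
laptop charger: Runtime = 50 min × 7 = 350 min = 5.833333… h
laptop charger: 0.085 kW × 5.833333… h = 0.495833… kWh
dishwasher: 1.72 kW × 164 h = 282.08 kWh
portable induction hob: Runtime = 8 h/day × 365 days = 2920 h
portable induction hob: 2.15 kW × 2920 h = 6278 kWh
Total energy = 6994.255833… kWh
Cost = 6994.255833… × $0.29 = $2028.33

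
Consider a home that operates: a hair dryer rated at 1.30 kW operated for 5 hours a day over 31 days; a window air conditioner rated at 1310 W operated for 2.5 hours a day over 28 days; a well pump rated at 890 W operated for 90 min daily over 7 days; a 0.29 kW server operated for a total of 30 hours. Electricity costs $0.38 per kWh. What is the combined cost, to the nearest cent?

hair dryer: Runtime = 5 h/day × 31 days = 155 h
hair dryer: 1.3 kW × 155 h = 201.5 kWh
window air conditioner: Runtime = 2.5 h/day × 28 days = 70 h
window air conditioner: 1.31 kW × 70 h = 91.7 kWh
well pump: Runtime = 90 min × 7 = 630 min = 10.5 h
well pump: 0.89 kW × 10.5 h = 9.345 kWh
server: 0.29 kW × 30 h = 8.7 kWh
Total energy = 311.245 kWh
Cost = 311.245 × $0.38 = $118.27

$118.27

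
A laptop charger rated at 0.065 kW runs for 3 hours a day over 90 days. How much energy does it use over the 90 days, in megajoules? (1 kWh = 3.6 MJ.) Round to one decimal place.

63.2 MJ

Runtime = 3 h/day × 90 days = 270 h
Energy = 0.065 kW × 270 h = 17.55 kWh
= 17.55 × 3.6 MJ = 63.2 MJ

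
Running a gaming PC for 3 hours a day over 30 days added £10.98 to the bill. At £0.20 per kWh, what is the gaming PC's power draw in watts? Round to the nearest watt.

610 W

Energy = £10.98 ÷ £0.20/kWh = 54.9 kWh
Runtime = 3 h/day × 30 days = 90 h
Power = 54.9 kWh ÷ 90 h = 0.61 kW = 610 W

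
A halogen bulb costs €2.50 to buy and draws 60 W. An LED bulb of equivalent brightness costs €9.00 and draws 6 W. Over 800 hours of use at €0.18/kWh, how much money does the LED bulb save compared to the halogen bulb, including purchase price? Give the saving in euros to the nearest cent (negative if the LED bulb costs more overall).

€1.28

halogen bulb: €2.50 + (60/1000) kW × 800 h × €0.18 = €2.50 + €8.64 = €11.14
LED bulb: €9.00 + (6/1000) kW × 800 h × €0.18 = €9.00 + €0.864 = €9.864
Saving = €11.14 − €9.864 = €1.276 → €1.28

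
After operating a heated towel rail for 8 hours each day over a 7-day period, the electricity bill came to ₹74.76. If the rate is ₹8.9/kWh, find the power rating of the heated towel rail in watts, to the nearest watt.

150 W

Energy = ₹74.76 ÷ ₹8.9/kWh = 8.4 kWh
Runtime = 8 h/day × 7 days = 56 h
Power = 8.4 kWh ÷ 56 h = 0.15 kW = 150 W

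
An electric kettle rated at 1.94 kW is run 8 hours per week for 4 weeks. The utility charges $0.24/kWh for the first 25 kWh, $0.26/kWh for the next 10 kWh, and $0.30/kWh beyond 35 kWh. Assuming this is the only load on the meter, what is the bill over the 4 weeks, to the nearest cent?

Runtime = 8 h/week × 4 weeks = 32 h
Energy = 1.94 kW × 32 h = 62.08 kWh
Tier 1 (0–25 kWh): 25 × $0.24 = $6
Tier 2 (25–35 kWh): 10 × $0.26 = $2.6
Above 35 kWh: 27.08 × $0.30 = $8.124
Bill = $16.72

$16.72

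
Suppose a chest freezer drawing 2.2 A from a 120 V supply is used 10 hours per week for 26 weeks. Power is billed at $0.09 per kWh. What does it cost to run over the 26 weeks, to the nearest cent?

Power = 2.2 A × 120 V = 264 W = 0.264 kW
Runtime = 10 h/week × 26 weeks = 260 h
Energy = 0.264 kW × 260 h = 68.64 kWh
Cost = 68.64 kWh × $0.09/kWh = $6.18

$6.18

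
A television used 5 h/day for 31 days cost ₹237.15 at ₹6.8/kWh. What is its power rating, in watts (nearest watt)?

Energy = ₹237.15 ÷ ₹6.8/kWh = 34.875 kWh
Runtime = 5 h/day × 31 days = 155 h
Power = 34.875 kWh ÷ 155 h = 0.225 kW = 225 W

225 W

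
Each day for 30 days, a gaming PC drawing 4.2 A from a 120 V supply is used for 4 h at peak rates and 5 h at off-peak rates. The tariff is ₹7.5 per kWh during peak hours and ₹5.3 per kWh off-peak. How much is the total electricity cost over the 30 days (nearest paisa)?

₹854.28

Power = 4.2 A × 120 V = 504 W = 0.504 kW
Peak energy = 0.504 kW × 4 h × 30 = 60.48 kWh
Off-peak energy = 0.504 kW × 5 h × 30 = 75.6 kWh
Cost = 60.48 × ₹7.5 + 75.6 × ₹5.3 = ₹453.6 + ₹400.68 = ₹854.28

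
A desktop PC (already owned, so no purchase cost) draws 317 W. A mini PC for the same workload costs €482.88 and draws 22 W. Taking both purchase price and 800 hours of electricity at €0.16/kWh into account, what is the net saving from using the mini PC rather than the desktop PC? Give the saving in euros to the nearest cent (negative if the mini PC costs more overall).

desktop PC: €0.00 + (317/1000) kW × 800 h × €0.16 = €0.00 + €40.576 = €40.576
mini PC: €482.88 + (22/1000) kW × 800 h × €0.16 = €482.88 + €2.816 = €485.696
Saving = €40.576 − €485.696 = −€445.12

-€445.12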